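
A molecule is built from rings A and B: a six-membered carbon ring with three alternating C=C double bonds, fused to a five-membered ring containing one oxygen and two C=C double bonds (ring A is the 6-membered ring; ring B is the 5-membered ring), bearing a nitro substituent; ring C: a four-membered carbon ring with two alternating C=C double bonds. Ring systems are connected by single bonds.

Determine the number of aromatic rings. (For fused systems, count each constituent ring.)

Rings A and B form a fused bicyclic system (with one oxygen) with 9 sp² atoms and 10 π electrons from ring double bonds plus a heteroatom lone pair. 10 = 4(2)+2, so the system is aromatic and both rings count as aromatic (benzofuran).
Ring C has only sp² ring atoms; a planar conformation would have a fully conjugated π system of 4 electrons. But 4 = 4(1), which is 4n not 4n+2, so ring C is not aromatic (cyclobutadiene) — cyclobutadiene is antiaromatic and distorts to a rectangle.
Aromatic: A, B. Total: 2.

2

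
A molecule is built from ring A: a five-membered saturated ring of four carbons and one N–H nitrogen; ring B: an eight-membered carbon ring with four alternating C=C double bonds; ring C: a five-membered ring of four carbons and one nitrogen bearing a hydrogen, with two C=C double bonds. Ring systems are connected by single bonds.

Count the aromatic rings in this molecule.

Ring A has only sp³ atoms, so it is not fully conjugated — not aromatic (pyrrolidine).
Ring B has only sp² ring atoms; a planar conformation would have a fully conjugated π system of 8 electrons. But 8 = 4(2), which is 4n not 4n+2, so ring B is not aromatic (cyclooctatetraene) — cyclooctatetraene distorts into a non-planar tub to avoid antiaromaticity.
Ring C is planar and fully conjugated; 2 ring double bonds (4 π electrons) plus a heteroatom lone pair (2) give 6 π electrons. That satisfies 4n+2 with n=1, so ring C is aromatic (pyrrole).
Aromatic: C. Total: 1.

1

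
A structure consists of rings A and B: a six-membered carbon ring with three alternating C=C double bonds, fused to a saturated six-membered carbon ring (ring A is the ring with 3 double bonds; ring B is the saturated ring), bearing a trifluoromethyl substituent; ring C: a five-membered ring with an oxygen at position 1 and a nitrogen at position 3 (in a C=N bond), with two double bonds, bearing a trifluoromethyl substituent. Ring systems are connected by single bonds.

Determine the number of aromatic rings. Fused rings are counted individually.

Ring A has a continuous p-orbital overlap around the ring; 3 ring double bonds give 6 π electrons. Since 6 = 4n+2 (n=1), ring A is aromatic (benzene ring).
Ring B has four sp³ carbons, so it is not fully conjugated — not aromatic (cyclohexane ring).
Ring C has a continuous p-orbital overlap around the ring; 2 ring double bonds (4 π electrons) plus a heteroatom lone pair (2) give 6 π electrons. 6 = 4(1)+2, so ring C is aromatic (oxazole).
Aromatic: A, C. Total: 2.

2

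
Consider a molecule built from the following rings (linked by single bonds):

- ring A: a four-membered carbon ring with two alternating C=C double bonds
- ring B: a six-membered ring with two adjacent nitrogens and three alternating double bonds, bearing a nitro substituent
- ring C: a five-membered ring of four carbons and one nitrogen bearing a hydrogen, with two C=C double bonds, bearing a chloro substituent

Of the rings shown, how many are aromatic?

2

Ring A has only sp² ring atoms; a planar conformation would have a fully conjugated π system of 4 electrons. But 4 = 4(1), which is 4n not 4n+2, so ring A is not aromatic (cyclobutadiene) — cyclobutadiene is antiaromatic and distorts to a rectangle.
Ring B has a continuous p-orbital overlap around the ring; 3 ring double bonds give 6 π electrons. That satisfies 4n+2 with n=1, so ring B is aromatic (pyridazine).
Ring C is fully conjugated (every ring atom contributes a p orbital); 2 ring double bonds (4 π electrons) plus a heteroatom lone pair (2) give 6 π electrons. 6 = 4(1)+2, so ring C is aromatic (pyrrole).
Aromatic: B, C. Total: 2.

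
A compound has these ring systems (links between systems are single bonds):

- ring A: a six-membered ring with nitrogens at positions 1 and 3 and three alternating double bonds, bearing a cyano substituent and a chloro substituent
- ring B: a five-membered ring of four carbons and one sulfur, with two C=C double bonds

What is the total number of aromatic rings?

2

Ring A has a continuous p-orbital overlap around the ring; 3 ring double bonds give 6 π electrons. 6 = 4(1)+2, so ring A is aromatic (pyrimidine).
Ring B is fully conjugated (every ring atom contributes a p orbital); 2 ring double bonds (4 π electrons) plus a heteroatom lone pair (2) give 6 π electrons. Since 6 = 4n+2 (n=1), ring B is aromatic (thiophene).
Aromatic: A, B. Total: 2.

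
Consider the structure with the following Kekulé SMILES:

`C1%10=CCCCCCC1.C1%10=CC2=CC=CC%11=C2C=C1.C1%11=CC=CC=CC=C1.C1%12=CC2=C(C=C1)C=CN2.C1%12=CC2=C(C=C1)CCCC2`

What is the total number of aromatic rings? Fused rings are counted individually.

5

The SMILES encodes an eight-membered carbon ring with one C=C double bond; two fused six-membered carbon rings, each with three alternating C=C double bonds; an eight-membered carbon ring with four alternating C=C double bonds; a six-membered carbon ring with three alternating C=C double bonds, fused to a five-membered ring containing one N–H nitrogen and two C=C double bonds; a six-membered carbon ring with three alternating C=C double bonds, fused to a saturated six-membered carbon ring.
The 8-membered ring has six sp³ carbons, so it is not fully conjugated — not aromatic (cyclooctene).
The fused 6/6-membered bicyclic is a single π system with 10 sp² atoms and 10 π electrons from ring double bonds. 10 = 4(2)+2, so the system is aromatic and both rings count as aromatic (naphthalene).
The second 8-membered ring has only sp² ring atoms; a planar conformation would have a fully conjugated π system of 8 electrons. But 8 = 4(2), which is 4n not 4n+2, so it is not aromatic (cyclooctatetraene) — cyclooctatetraene distorts into a non-planar tub to avoid antiaromaticity.
The fused 6/5-membered bicyclic (with one N–H) is a single π system with 9 sp² atoms and 10 π electrons from ring double bonds plus a heteroatom lone pair. 10 = 4(2)+2, so the system is aromatic and both rings count as aromatic (indole).
The 6-membered ring is fully conjugated (every ring atom contributes a p orbital); 3 ring double bonds give 6 π electrons. Since 6 = 4n+2 (n=1), it is aromatic (benzene ring).
The second 6-membered ring has four sp³ carbons, so it is not fully conjugated — not aromatic (cyclohexane ring).
5 of the 8 rings are aromatic. Total: 5.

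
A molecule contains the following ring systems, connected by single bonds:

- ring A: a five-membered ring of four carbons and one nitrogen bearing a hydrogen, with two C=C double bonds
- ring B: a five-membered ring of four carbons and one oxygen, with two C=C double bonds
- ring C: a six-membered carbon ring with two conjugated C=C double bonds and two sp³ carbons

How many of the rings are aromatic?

Ring A is planar and fully conjugated; 2 ring double bonds (4 π electrons) plus a heteroatom lone pair (2) give 6 π electrons. 6 = 4(1)+2, so ring A is aromatic (pyrrole).
Ring B is planar and fully conjugated; 2 ring double bonds (4 π electrons) plus a heteroatom lone pair (2) give 6 π electrons. 6 = 4(1)+2, so ring B is aromatic (furan).
Ring C has two sp³ carbons, so it is not fully conjugated — not aromatic (1,3-cyclohexadiene).
Aromatic: A, B. Total: 2.

2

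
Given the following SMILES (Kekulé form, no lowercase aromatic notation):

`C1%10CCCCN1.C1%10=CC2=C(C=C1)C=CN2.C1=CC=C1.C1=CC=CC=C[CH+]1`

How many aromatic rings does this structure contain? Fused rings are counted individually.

3

The SMILES encodes a six-membered saturated ring of five carbons and one N–H nitrogen; a six-membered carbon ring with three alternating C=C double bonds, fused to a five-membered ring containing one N–H nitrogen and two C=C double bonds; a four-membered carbon ring with two alternating C=C double bonds; a seven-membered all-carbon ring bearing a positive charge on one carbon, with three C=C double bonds.
The 6-membered ring with one N–H has only sp³ atoms, so it is not fully conjugated — not aromatic (piperidine).
The fused 6/5-membered bicyclic (with one N–H) is a single π system with 9 sp² atoms and 10 π electrons from ring double bonds plus a heteroatom lone pair. 10 = 4(2)+2, so the system is aromatic and both rings count as aromatic (indole).
The 4-membered ring has only sp² ring atoms; a planar conformation would have a fully conjugated π system of 4 electrons. But 4 = 4(1), which is 4n not 4n+2, so it is not aromatic (cyclobutadiene) — cyclobutadiene is antiaromatic and distorts to a rectangle.
The 7-membered ring has a continuous p-orbital overlap around the ring; 3 ring double bonds (6 π electrons) plus the carbocation's empty p orbital (0, but keeps the ring conjugated) give 6 π electrons. That satisfies 4n+2 with n=1, so it is aromatic (tropylium cation).
3 of the 5 rings are aromatic. Total: 3.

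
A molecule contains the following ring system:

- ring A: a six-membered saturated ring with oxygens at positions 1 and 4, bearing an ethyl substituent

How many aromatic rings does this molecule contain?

Ring A has only sp³ atoms, so it is not fully conjugated — not aromatic (1,4-dioxane).

0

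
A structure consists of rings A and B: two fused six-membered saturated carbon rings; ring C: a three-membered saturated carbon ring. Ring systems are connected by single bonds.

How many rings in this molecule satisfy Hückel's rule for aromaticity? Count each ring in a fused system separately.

Ring A has only sp³ atoms, so it is not fully conjugated — not aromatic (cyclohexane ring).
Ring B has only sp³ atoms, so it is not fully conjugated — not aromatic (cyclohexane ring).
Ring C has only sp³ atoms, so it is not fully conjugated — not aromatic (cyclopropane).
No ring is aromatic. Total: 0.

0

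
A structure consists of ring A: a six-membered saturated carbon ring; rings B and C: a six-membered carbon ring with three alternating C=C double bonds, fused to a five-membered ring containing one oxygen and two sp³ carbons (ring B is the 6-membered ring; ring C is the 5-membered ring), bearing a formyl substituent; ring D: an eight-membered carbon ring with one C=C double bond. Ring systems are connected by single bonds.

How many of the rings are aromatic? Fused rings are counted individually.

Ring A has only sp³ atoms, so it is not fully conjugated — not aromatic (cyclohexane).
Ring B is fully conjugated (every ring atom contributes a p orbital); 3 ring double bonds give 6 π electrons. Since 6 = 4n+2 (n=1), ring B is aromatic (benzene ring).
Ring C has two sp³ carbons, so it is not fully conjugated — not aromatic (oxolane ring).
Ring D has six sp³ carbons, so it is not fully conjugated — not aromatic (cyclooctene).
Aromatic: B. Total: 1.

1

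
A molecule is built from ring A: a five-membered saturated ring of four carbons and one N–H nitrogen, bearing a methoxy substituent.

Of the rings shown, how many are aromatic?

Ring A has only sp³ atoms, so it is not fully conjugated — not aromatic (pyrrolidine).

0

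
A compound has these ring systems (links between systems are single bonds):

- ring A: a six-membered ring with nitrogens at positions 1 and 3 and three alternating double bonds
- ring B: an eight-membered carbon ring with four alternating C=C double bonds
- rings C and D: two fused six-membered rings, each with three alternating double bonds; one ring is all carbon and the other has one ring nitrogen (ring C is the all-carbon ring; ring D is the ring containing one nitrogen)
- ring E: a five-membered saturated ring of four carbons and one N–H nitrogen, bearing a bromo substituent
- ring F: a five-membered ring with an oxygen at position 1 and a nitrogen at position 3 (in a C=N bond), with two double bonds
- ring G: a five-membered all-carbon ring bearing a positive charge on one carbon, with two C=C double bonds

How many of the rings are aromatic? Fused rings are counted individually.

Ring A has a continuous p-orbital overlap around the ring; 3 ring double bonds give 6 π electrons. 6 = 4(1)+2, so ring A is aromatic (pyrimidine).
Ring B has only sp² ring atoms; a planar conformation would have a fully conjugated π system of 8 electrons. But 8 = 4(2), which is 4n not 4n+2, so ring B is not aromatic (cyclooctatetraene) — cyclooctatetraene distorts into a non-planar tub to avoid antiaromaticity.
Rings C and D form a fused bicyclic system (with one nitrogen) with 10 sp² atoms and 10 π electrons from ring double bonds. 10 = 4(2)+2, so the system is aromatic and both rings count as aromatic (quinoline).
Ring E has only sp³ atoms, so it is not fully conjugated — not aromatic (pyrrolidine).
Ring F is planar and fully conjugated; 2 ring double bonds (4 π electrons) plus a heteroatom lone pair (2) give 6 π electrons. That satisfies 4n+2 with n=1, so ring F is aromatic (oxazole).
Ring G has only sp² ring atoms; a planar conformation would have a fully conjugated π system of 4 electrons. But 4 = 4(1), which is 4n not 4n+2, so ring G is not aromatic (cyclopentadienyl cation).
Aromatic: A, C, D, F. Total: 4.

4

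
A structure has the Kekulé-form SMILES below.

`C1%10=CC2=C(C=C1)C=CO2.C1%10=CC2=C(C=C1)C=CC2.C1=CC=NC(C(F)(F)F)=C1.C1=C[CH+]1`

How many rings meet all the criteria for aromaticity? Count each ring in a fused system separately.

5

The SMILES encodes a six-membered carbon ring with three alternating C=C double bonds, fused to a five-membered ring containing one oxygen and two C=C double bonds; a six-membered carbon ring with three alternating C=C double bonds, fused to a five-membered carbon ring containing one C=C double bond and one sp³ carbon; a six-membered ring of five carbons and one nitrogen with three alternating double bonds; a three-membered all-carbon ring bearing a positive charge on one carbon, with one C=C double bond.
The fused 6/5-membered bicyclic (with one oxygen) is a single π system with 9 sp² atoms and 10 π electrons from ring double bonds plus a heteroatom lone pair. 10 = 4(2)+2, so the system is aromatic and both rings count as aromatic (benzofuran).
The 6-membered ring is fully conjugated (every ring atom contributes a p orbital); 3 ring double bonds give 6 π electrons. That satisfies 4n+2 with n=1, so it is aromatic (benzene ring).
The 5-membered ring has one sp³ carbon, so it is not fully conjugated — not aromatic (cyclopentene ring).
The 6-membered ring with one nitrogen has a continuous p-orbital overlap around the ring; 3 ring double bonds give 6 π electrons. Since 6 = 4n+2 (n=1), it is aromatic (pyridine).
The 3-membered ring is fully conjugated (every ring atom contributes a p orbital); 1 ring double bond (2 π electrons) plus the carbocation's empty p orbital (0, but keeps the ring conjugated) give 2 π electrons. Since 2 = 4n+2 (n=0), it is aromatic (cyclopropenyl cation).
5 of the 6 rings are aromatic. Total: 5.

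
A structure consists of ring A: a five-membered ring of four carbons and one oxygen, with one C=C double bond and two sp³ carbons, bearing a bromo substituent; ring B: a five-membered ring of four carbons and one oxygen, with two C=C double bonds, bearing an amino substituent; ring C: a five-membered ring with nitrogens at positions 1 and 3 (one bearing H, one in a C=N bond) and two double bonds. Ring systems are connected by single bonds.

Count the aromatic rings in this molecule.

Ring A has two sp³ carbons, so it is not fully conjugated — not aromatic (2,3-dihydrofuran).
Ring B has a continuous p-orbital overlap around the ring; 2 ring double bonds (4 π electrons) plus a heteroatom lone pair (2) give 6 π electrons. That satisfies 4n+2 with n=1, so ring B is aromatic (furan).
Ring C is fully conjugated (every ring atom contributes a p orbital); 2 ring double bonds (4 π electrons) plus a heteroatom lone pair (2) give 6 π electrons. 6 = 4(1)+2, so ring C is aromatic (imidazole).
Aromatic: B, C. Total: 2.

2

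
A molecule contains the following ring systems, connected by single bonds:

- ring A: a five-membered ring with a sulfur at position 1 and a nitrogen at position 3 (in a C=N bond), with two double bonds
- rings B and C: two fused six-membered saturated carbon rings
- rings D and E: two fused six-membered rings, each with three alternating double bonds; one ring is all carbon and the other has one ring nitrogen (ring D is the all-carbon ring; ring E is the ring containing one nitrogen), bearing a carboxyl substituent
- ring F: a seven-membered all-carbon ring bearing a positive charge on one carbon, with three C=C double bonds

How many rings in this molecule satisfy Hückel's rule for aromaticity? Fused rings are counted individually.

Ring A is planar and fully conjugated; 2 ring double bonds (4 π electrons) plus a heteroatom lone pair (2) give 6 π electrons. Since 6 = 4n+2 (n=1), ring A is aromatic (thiazole).
Ring B has only sp³ atoms, so it is not fully conjugated — not aromatic (cyclohexane ring).
Ring C has only sp³ atoms, so it is not fully conjugated — not aromatic (cyclohexane ring).
Rings D and E form a fused bicyclic system (with one nitrogen) with 10 sp² atoms and 10 π electrons from ring double bonds. 10 = 4(2)+2, so the system is aromatic and both rings count as aromatic (quinoline).
Ring F has a continuous p-orbital overlap around the ring; 3 ring double bonds (6 π electrons) plus the carbocation's empty p orbital (0, but keeps the ring conjugated) give 6 π electrons. 6 = 4(1)+2, so ring F is aromatic (tropylium cation).
Aromatic: A, D, E, F. Total: 4.

4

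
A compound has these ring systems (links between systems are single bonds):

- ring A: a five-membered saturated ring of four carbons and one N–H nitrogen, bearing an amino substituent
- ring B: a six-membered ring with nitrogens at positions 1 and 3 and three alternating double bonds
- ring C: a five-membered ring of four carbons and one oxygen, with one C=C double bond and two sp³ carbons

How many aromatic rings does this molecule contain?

1

Ring A has only sp³ atoms, so it is not fully conjugated — not aromatic (pyrrolidine).
Ring B is fully conjugated (every ring atom contributes a p orbital); 3 ring double bonds give 6 π electrons. Since 6 = 4n+2 (n=1), ring B is aromatic (pyrimidine).
Ring C has two sp³ carbons, so it is not fully conjugated — not aromatic (2,3-dihydrofuran).
Aromatic: B. Total: 1.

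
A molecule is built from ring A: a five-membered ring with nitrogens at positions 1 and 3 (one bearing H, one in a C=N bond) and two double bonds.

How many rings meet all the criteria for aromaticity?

Ring A is fully conjugated (every ring atom contributes a p orbital); 2 ring double bonds (4 π electrons) plus a heteroatom lone pair (2) give 6 π electrons. 6 = 4(1)+2, so ring A is aromatic (imidazole).

1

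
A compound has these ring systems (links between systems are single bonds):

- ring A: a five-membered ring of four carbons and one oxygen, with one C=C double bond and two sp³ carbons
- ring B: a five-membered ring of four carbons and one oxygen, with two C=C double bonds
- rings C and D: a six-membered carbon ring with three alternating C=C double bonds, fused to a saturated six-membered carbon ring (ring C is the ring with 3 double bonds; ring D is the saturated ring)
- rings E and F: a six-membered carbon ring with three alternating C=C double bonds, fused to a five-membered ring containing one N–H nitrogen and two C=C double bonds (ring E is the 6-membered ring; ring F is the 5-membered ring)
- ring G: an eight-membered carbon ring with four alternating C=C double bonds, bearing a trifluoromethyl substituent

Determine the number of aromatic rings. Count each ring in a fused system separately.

4

Ring A has two sp³ carbons, so it is not fully conjugated — not aromatic (2,3-dihydrofuran).
Ring B is planar and fully conjugated; 2 ring double bonds (4 π electrons) plus a heteroatom lone pair (2) give 6 π electrons. Since 6 = 4n+2 (n=1), ring B is aromatic (furan).
Ring C is planar and fully conjugated; 3 ring double bonds give 6 π electrons. 6 = 4(1)+2, so ring C is aromatic (benzene ring).
Ring D has four sp³ carbons, so it is not fully conjugated — not aromatic (cyclohexane ring).
Rings E and F form a fused bicyclic system (with one N–H) with 9 sp² atoms and 10 π electrons from ring double bonds plus a heteroatom lone pair. 10 = 4(2)+2, so the system is aromatic and both rings count as aromatic (indole).
Ring G has only sp² ring atoms; a planar conformation would have a fully conjugated π system of 8 electrons. But 8 = 4(2), which is 4n not 4n+2, so ring G is not aromatic (cyclooctatetraene) — cyclooctatetraene distorts into a non-planar tub to avoid antiaromaticity.
Aromatic: B, C, E, F. Total: 4.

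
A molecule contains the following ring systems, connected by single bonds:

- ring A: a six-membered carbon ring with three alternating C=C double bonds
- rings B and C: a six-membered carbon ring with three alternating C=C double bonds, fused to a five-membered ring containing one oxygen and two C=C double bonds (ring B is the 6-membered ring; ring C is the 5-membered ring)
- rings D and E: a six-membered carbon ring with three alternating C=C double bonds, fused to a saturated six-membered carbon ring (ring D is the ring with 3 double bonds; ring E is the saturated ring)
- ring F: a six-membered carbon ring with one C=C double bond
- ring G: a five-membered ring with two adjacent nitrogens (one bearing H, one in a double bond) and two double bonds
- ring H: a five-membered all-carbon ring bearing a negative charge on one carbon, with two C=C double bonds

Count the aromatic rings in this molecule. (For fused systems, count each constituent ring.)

6

Ring A is fully conjugated (every ring atom contributes a p orbital); 3 ring double bonds give 6 π electrons. That satisfies 4n+2 with n=1, so ring A is aromatic (benzene).
Rings B and C form a fused bicyclic system (with one oxygen) with 9 sp² atoms and 10 π electrons from ring double bonds plus a heteroatom lone pair. 10 = 4(2)+2, so the system is aromatic and both rings count as aromatic (benzofuran).
Ring D is fully conjugated (every ring atom contributes a p orbital); 3 ring double bonds give 6 π electrons. 6 = 4(1)+2, so ring D is aromatic (benzene ring).
Ring E has four sp³ carbons, so it is not fully conjugated — not aromatic (cyclohexane ring).
Ring F has four sp³ carbons, so it is not fully conjugated — not aromatic (cyclohexene).
Ring G is planar and fully conjugated; 2 ring double bonds (4 π electrons) plus a heteroatom lone pair (2) give 6 π electrons. Since 6 = 4n+2 (n=1), ring G is aromatic (pyrazole).
Ring H is fully conjugated (every ring atom contributes a p orbital); 2 ring double bonds (4 π electrons) plus the carbanion lone pair (2) give 6 π electrons. That satisfies 4n+2 with n=1, so ring H is aromatic (cyclopentadienyl anion).
Aromatic: A, B, C, D, G, H. Total: 6.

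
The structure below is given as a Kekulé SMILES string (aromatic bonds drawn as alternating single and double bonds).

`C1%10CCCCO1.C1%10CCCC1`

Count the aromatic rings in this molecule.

0

The SMILES encodes a six-membered saturated ring of five carbons and one oxygen; a five-membered saturated carbon ring.
The 6-membered ring with one oxygen has only sp³ atoms, so it is not fully conjugated — not aromatic (tetrahydropyran).
The 5-membered ring has only sp³ atoms, so it is not fully conjugated — not aromatic (cyclopentane).
None of the rings are aromatic. Total: 0.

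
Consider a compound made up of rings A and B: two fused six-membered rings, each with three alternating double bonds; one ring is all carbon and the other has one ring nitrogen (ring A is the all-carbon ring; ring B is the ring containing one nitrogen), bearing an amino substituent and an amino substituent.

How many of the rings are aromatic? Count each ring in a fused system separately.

2

Rings A and B form a fused bicyclic system (with one nitrogen) with 10 sp² atoms and 10 π electrons from ring double bonds. 10 = 4(2)+2, so the system is aromatic and both rings count as aromatic (quinoline).
Aromatic: A, B. Total: 2.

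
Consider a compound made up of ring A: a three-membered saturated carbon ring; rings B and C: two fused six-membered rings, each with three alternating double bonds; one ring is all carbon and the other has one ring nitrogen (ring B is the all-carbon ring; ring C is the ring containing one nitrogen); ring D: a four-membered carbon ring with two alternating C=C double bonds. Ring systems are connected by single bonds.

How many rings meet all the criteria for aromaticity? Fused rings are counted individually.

2

Ring A has only sp³ atoms, so it is not fully conjugated — not aromatic (cyclopropane).
Rings B and C form a fused bicyclic system (with one nitrogen) with 10 sp² atoms and 10 π electrons from ring double bonds. 10 = 4(2)+2, so the system is aromatic and both rings count as aromatic (quinoline).
Ring D has only sp² ring atoms; a planar conformation would have a fully conjugated π system of 4 electrons. But 4 = 4(1), which is 4n not 4n+2, so ring D is not aromatic (cyclobutadiene) — cyclobutadiene is antiaromatic and distorts to a rectangle.
Aromatic: B, C. Total: 2.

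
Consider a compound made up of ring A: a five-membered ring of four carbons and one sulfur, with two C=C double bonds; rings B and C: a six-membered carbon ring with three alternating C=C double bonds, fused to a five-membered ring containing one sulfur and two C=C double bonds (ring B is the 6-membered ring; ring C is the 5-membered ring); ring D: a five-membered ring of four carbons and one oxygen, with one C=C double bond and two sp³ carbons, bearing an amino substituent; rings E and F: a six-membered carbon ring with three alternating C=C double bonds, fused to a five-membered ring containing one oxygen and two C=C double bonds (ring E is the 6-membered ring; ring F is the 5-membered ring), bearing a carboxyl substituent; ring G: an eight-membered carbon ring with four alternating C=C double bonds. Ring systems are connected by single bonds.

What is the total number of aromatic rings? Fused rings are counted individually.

5

Ring A is planar and fully conjugated; 2 ring double bonds (4 π electrons) plus a heteroatom lone pair (2) give 6 π electrons. 6 = 4(1)+2, so ring A is aromatic (thiophene).
Rings B and C form a fused bicyclic system (with one sulfur) with 9 sp² atoms and 10 π electrons from ring double bonds plus a heteroatom lone pair. 10 = 4(2)+2, so the system is aromatic and both rings count as aromatic (benzothiophene).
Ring D has two sp³ carbons, so it is not fully conjugated — not aromatic (2,3-dihydrofuran).
Rings E and F form a fused bicyclic system (with one oxygen) with 9 sp² atoms and 10 π electrons from ring double bonds plus a heteroatom lone pair. 10 = 4(2)+2, so the system is aromatic and both rings count as aromatic (benzofuran).
Ring G has only sp² ring atoms; a planar conformation would have a fully conjugated π system of 8 electrons. But 8 = 4(2), which is 4n not 4n+2, so ring G is not aromatic (cyclooctatetraene) — cyclooctatetraene distorts into a non-planar tub to avoid antiaromaticity.
Aromatic: A, B, C, E, F. Total: 5.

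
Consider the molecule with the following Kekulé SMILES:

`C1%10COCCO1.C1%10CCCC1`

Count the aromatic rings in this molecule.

The SMILES encodes a six-membered saturated ring with oxygens at positions 1 and 4; a five-membered saturated carbon ring.
The 6-membered ring with two oxygens (1,4) has only sp³ atoms, so it is not fully conjugated — not aromatic (1,4-dioxane).
The 5-membered ring has only sp³ atoms, so it is not fully conjugated — not aromatic (cyclopentane).
None of the rings are aromatic. Total: 0.

0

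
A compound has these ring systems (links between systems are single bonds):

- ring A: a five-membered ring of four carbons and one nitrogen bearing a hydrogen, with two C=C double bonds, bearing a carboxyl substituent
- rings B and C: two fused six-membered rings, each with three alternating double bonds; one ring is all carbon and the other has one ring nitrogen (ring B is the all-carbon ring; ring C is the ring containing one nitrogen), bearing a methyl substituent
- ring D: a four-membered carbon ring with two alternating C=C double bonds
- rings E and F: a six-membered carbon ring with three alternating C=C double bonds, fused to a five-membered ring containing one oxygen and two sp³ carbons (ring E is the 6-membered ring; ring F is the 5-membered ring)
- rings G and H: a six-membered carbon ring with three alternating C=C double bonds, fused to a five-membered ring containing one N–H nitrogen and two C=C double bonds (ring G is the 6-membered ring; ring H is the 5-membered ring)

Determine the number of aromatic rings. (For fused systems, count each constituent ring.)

6

Ring A has a continuous p-orbital overlap around the ring; 2 ring double bonds (4 π electrons) plus a heteroatom lone pair (2) give 6 π electrons. 6 = 4(1)+2, so ring A is aromatic (pyrrole).
Rings B and C form a fused bicyclic system (with one nitrogen) with 10 sp² atoms and 10 π electrons from ring double bonds. 10 = 4(2)+2, so the system is aromatic and both rings count as aromatic (quinoline).
Ring D has only sp² ring atoms; a planar conformation would have a fully conjugated π system of 4 electrons. But 4 = 4(1), which is 4n not 4n+2, so ring D is not aromatic (cyclobutadiene) — cyclobutadiene is antiaromatic and distorts to a rectangle.
Ring E has a continuous p-orbital overlap around the ring; 3 ring double bonds give 6 π electrons. 6 = 4(1)+2, so ring E is aromatic (benzene ring).
Ring F has two sp³ carbons, so it is not fully conjugated — not aromatic (oxolane ring).
Rings G and H form a fused bicyclic system (with one N–H) with 9 sp² atoms and 10 π electrons from ring double bonds plus a heteroatom lone pair. 10 = 4(2)+2, so the system is aromatic and both rings count as aromatic (indole).
Aromatic: A, B, C, E, G, H. Total: 6.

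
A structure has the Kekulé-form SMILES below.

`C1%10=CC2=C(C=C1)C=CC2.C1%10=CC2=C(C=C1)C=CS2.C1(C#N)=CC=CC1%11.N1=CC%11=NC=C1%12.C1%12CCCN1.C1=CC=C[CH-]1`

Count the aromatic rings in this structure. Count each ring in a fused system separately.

5

The SMILES encodes a six-membered carbon ring with three alternating C=C double bonds, fused to a five-membered carbon ring containing one C=C double bond and one sp³ carbon; a six-membered carbon ring with three alternating C=C double bonds, fused to a five-membered ring containing one sulfur and two C=C double bonds; a five-membered carbon ring with two conjugated C=C double bonds and one sp³ carbon; a six-membered ring with nitrogens at positions 1 and 4 and three alternating double bonds; a five-membered saturated ring of four carbons and one N–H nitrogen; a five-membered all-carbon ring bearing a negative charge on one carbon, with two C=C double bonds.
The 6-membered ring is fully conjugated (every ring atom contributes a p orbital); 3 ring double bonds give 6 π electrons. 6 = 4(1)+2, so it is aromatic (benzene ring).
The 5-membered ring has one sp³ carbon, so it is not fully conjugated — not aromatic (cyclopentene ring).
The fused 6/5-membered bicyclic (with one sulfur) is a single π system with 9 sp² atoms and 10 π electrons from ring double bonds plus a heteroatom lone pair. 10 = 4(2)+2, so the system is aromatic and both rings count as aromatic (benzothiophene).
The second 5-membered ring has one sp³ carbon, so it is not fully conjugated — not aromatic (cyclopentadiene).
The 6-membered ring with two nitrogens (1,4) is planar and fully conjugated; 3 ring double bonds give 6 π electrons. That satisfies 4n+2 with n=1, so it is aromatic (pyrazine).
The 5-membered ring with one N–H has only sp³ atoms, so it is not fully conjugated — not aromatic (pyrrolidine).
The third 5-membered ring has a continuous p-orbital overlap around the ring; 2 ring double bonds (4 π electrons) plus the carbanion lone pair (2) give 6 π electrons. That satisfies 4n+2 with n=1, so it is aromatic (cyclopentadienyl anion).
5 of the 8 rings are aromatic. Total: 5.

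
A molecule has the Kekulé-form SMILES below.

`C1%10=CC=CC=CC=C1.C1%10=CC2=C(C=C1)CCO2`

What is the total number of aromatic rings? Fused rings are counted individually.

1

The SMILES encodes an eight-membered carbon ring with four alternating C=C double bonds; a six-membered carbon ring with three alternating C=C double bonds, fused to a five-membered ring containing one oxygen and two sp³ carbons.
The 8-membered ring has only sp² ring atoms; a planar conformation would have a fully conjugated π system of 8 electrons. But 8 = 4(2), which is 4n not 4n+2, so it is not aromatic (cyclooctatetraene) — cyclooctatetraene distorts into a non-planar tub to avoid antiaromaticity.
The 6-membered ring has a continuous p-orbital overlap around the ring; 3 ring double bonds give 6 π electrons. Since 6 = 4n+2 (n=1), it is aromatic (benzene ring).
The 5-membered ring with one oxygen has two sp³ carbons, so it is not fully conjugated — not aromatic (oxolane ring).
1 of the 3 rings is aromatic. Total: 1.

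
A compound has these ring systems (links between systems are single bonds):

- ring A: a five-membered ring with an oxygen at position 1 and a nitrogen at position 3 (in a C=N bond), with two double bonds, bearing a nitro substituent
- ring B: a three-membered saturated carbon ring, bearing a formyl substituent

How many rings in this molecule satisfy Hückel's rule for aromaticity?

1

Ring A is planar and fully conjugated; 2 ring double bonds (4 π electrons) plus a heteroatom lone pair (2) give 6 π electrons. 6 = 4(1)+2, so ring A is aromatic (oxazole).
Ring B has only sp³ atoms, so it is not fully conjugated — not aromatic (cyclopropane).
Aromatic: A. Total: 1.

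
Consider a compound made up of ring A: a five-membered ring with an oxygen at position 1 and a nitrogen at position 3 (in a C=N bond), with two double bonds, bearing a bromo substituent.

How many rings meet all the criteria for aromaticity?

1

Ring A has a continuous p-orbital overlap around the ring; 2 ring double bonds (4 π electrons) plus a heteroatom lone pair (2) give 6 π electrons. 6 = 4(1)+2, so ring A is aromatic (oxazole).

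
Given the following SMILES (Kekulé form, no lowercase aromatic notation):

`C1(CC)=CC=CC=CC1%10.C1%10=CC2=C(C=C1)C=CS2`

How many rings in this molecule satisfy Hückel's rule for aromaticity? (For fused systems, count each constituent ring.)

The SMILES encodes a seven-membered carbon ring with three C=C double bonds and one sp³ carbon; a six-membered carbon ring with three alternating C=C double bonds, fused to a five-membered ring containing one sulfur and two C=C double bonds.
The 7-membered ring has one sp³ carbon, so it is not fully conjugated — not aromatic (cycloheptatriene).
The fused 6/5-membered bicyclic (with one sulfur) is a single π system with 9 sp² atoms and 10 π electrons from ring double bonds plus a heteroatom lone pair. 10 = 4(2)+2, so the system is aromatic and both rings count as aromatic (benzothiophene).
2 of the 3 rings are aromatic. Total: 2.

2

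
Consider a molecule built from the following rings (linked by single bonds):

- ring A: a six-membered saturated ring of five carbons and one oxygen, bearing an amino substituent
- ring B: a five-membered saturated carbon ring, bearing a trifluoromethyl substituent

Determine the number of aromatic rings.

Ring A has only sp³ atoms, so it is not fully conjugated — not aromatic (tetrahydropyran).
Ring B has only sp³ atoms, so it is not fully conjugated — not aromatic (cyclopentane).
No ring is aromatic. Total: 0.

0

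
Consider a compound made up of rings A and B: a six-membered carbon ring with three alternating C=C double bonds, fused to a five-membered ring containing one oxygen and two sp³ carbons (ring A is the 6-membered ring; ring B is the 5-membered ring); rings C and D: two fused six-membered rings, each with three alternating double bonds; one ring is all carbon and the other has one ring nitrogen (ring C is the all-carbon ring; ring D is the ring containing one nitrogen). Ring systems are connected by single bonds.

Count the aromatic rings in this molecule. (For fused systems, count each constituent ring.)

3

Ring A is fully conjugated (every ring atom contributes a p orbital); 3 ring double bonds give 6 π electrons. Since 6 = 4n+2 (n=1), ring A is aromatic (benzene ring).
Ring B has two sp³ carbons, so it is not fully conjugated — not aromatic (oxolane ring).
Rings C and D form a fused bicyclic system (with one nitrogen) with 10 sp² atoms and 10 π electrons from ring double bonds. 10 = 4(2)+2, so the system is aromatic and both rings count as aromatic (quinoline).
Aromatic: A, C, D. Total: 3.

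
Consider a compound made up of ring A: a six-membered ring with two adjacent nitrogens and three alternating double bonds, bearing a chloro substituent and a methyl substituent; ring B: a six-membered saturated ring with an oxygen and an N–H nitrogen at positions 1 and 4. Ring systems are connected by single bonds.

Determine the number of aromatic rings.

Ring A is planar and fully conjugated; 3 ring double bonds give 6 π electrons. 6 = 4(1)+2, so ring A is aromatic (pyridazine).
Ring B has only sp³ atoms, so it is not fully conjugated — not aromatic (morpholine).
Aromatic: A. Total: 1.

1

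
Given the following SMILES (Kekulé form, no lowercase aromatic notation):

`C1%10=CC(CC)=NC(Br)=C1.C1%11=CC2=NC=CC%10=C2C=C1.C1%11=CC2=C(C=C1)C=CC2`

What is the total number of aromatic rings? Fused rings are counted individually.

4

The SMILES encodes a six-membered ring of five carbons and one nitrogen with three alternating double bonds; two fused six-membered rings, each with three alternating double bonds; one ring is all carbon and the other has one ring nitrogen; a six-membered carbon ring with three alternating C=C double bonds, fused to a five-membered carbon ring containing one C=C double bond and one sp³ carbon.
The 6-membered ring with one nitrogen is planar and fully conjugated; 3 ring double bonds give 6 π electrons. 6 = 4(1)+2, so it is aromatic (pyridine).
The fused 6/6-membered bicyclic (with one nitrogen) is a single π system with 10 sp² atoms and 10 π electrons from ring double bonds. 10 = 4(2)+2, so the system is aromatic and both rings count as aromatic (quinoline).
The 6-membered ring has a continuous p-orbital overlap around the ring; 3 ring double bonds give 6 π electrons. Since 6 = 4n+2 (n=1), it is aromatic (benzene ring).
The 5-membered ring has one sp³ carbon, so it is not fully conjugated — not aromatic (cyclopentene ring).
4 of the 5 rings are aromatic. Total: 4.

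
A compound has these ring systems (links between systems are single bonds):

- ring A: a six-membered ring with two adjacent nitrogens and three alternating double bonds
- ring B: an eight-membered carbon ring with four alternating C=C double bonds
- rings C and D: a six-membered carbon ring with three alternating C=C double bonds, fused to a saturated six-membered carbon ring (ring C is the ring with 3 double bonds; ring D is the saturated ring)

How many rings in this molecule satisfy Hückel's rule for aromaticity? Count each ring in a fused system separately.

Ring A has a continuous p-orbital overlap around the ring; 3 ring double bonds give 6 π electrons. That satisfies 4n+2 with n=1, so ring A is aromatic (pyridazine).
Ring B has only sp² ring atoms; a planar conformation would have a fully conjugated π system of 8 electrons. But 8 = 4(2), which is 4n not 4n+2, so ring B is not aromatic (cyclooctatetraene) — cyclooctatetraene distorts into a non-planar tub to avoid antiaromaticity.
Ring C is planar and fully conjugated; 3 ring double bonds give 6 π electrons. That satisfies 4n+2 with n=1, so ring C is aromatic (benzene ring).
Ring D has four sp³ carbons, so it is not fully conjugated — not aromatic (cyclohexane ring).
Aromatic: A, C. Total: 2.

2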